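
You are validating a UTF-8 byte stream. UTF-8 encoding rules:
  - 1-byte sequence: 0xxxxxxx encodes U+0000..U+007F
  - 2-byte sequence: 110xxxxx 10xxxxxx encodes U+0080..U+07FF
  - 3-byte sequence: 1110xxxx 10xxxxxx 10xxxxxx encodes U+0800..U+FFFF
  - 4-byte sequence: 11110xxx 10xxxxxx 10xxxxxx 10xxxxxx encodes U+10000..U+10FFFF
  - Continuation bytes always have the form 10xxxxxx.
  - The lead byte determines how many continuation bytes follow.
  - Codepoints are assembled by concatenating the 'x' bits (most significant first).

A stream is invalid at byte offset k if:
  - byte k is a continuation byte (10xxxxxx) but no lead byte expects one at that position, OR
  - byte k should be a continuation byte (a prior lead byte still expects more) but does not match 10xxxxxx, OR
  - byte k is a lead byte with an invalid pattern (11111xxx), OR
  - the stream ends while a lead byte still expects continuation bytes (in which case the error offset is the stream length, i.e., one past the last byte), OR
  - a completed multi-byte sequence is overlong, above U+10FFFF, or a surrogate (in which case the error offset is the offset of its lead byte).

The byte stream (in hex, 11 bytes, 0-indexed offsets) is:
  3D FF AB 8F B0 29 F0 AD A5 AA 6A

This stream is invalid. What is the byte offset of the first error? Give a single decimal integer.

Byte[0]=3D: 1-byte ASCII. cp=U+003D
Byte[1]=FF: INVALID lead byte (not 0xxx/110x/1110/11110)

Answer: 1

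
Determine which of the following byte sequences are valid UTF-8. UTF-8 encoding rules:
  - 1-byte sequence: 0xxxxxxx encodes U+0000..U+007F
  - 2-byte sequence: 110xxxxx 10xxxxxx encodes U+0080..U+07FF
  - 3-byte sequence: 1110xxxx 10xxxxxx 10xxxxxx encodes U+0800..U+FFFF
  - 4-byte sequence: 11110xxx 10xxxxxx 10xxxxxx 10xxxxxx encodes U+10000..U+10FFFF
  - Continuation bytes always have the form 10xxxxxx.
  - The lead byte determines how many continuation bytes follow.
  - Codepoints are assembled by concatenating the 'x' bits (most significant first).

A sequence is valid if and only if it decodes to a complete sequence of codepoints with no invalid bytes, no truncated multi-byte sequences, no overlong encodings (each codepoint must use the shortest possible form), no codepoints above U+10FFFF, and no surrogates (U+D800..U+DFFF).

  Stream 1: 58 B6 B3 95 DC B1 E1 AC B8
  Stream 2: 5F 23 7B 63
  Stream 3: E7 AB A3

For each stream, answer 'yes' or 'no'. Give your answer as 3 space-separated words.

Stream 1: error at byte offset 1. INVALID
Stream 2: decodes cleanly. VALID
Stream 3: decodes cleanly. VALID

Answer: no yes yes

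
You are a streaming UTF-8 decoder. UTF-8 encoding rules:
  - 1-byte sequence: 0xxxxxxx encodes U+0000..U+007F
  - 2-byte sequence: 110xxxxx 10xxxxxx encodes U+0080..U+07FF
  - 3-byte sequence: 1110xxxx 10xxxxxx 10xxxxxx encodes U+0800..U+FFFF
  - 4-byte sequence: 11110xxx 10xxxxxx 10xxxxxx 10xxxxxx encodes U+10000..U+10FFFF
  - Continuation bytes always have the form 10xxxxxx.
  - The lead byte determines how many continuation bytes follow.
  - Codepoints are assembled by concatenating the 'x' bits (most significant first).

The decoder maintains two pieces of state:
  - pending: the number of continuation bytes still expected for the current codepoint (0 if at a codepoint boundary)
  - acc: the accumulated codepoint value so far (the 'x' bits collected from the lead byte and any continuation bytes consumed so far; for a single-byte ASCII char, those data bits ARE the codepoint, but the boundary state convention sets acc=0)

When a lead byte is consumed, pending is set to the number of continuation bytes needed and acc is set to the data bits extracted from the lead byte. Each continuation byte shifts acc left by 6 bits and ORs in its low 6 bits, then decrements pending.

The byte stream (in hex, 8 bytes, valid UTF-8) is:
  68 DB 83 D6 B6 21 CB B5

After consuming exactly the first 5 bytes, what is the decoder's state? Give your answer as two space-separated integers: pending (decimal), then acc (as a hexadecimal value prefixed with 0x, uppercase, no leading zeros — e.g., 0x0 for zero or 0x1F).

Byte[0]=68: 1-byte. pending=0, acc=0x0
Byte[1]=DB: 2-byte lead. pending=1, acc=0x1B
Byte[2]=83: continuation. acc=(acc<<6)|0x03=0x6C3, pending=0
Byte[3]=D6: 2-byte lead. pending=1, acc=0x16
Byte[4]=B6: continuation. acc=(acc<<6)|0x36=0x5B6, pending=0

Answer: 0 0x5B6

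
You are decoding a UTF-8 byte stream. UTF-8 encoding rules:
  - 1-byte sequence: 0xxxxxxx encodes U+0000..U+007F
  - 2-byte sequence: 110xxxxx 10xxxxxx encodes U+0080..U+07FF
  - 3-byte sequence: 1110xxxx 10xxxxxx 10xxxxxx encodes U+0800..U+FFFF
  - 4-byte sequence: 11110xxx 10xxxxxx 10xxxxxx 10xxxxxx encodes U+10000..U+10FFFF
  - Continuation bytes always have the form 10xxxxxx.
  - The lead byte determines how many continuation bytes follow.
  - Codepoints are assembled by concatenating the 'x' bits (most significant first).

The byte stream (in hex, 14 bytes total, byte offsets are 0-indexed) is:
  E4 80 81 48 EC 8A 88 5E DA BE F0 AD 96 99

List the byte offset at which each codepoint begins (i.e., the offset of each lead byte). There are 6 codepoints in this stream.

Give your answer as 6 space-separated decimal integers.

Answer: 0 3 4 7 8 10

Derivation:
Byte[0]=E4: 3-byte lead, need 2 cont bytes. acc=0x4
Byte[1]=80: continuation. acc=(acc<<6)|0x00=0x100
Byte[2]=81: continuation. acc=(acc<<6)|0x01=0x4001
Completed: cp=U+4001 (starts at byte 0)
Byte[3]=48: 1-byte ASCII. cp=U+0048
Byte[4]=EC: 3-byte lead, need 2 cont bytes. acc=0xC
Byte[5]=8A: continuation. acc=(acc<<6)|0x0A=0x30A
Byte[6]=88: continuation. acc=(acc<<6)|0x08=0xC288
Completed: cp=U+C288 (starts at byte 4)
Byte[7]=5E: 1-byte ASCII. cp=U+005E
Byte[8]=DA: 2-byte lead, need 1 cont bytes. acc=0x1A
Byte[9]=BE: continuation. acc=(acc<<6)|0x3E=0x6BE
Completed: cp=U+06BE (starts at byte 8)
Byte[10]=F0: 4-byte lead, need 3 cont bytes. acc=0x0
Byte[11]=AD: continuation. acc=(acc<<6)|0x2D=0x2D
Byte[12]=96: continuation. acc=(acc<<6)|0x16=0xB56
Byte[13]=99: continuation. acc=(acc<<6)|0x19=0x2D599
Completed: cp=U+2D599 (starts at byte 10)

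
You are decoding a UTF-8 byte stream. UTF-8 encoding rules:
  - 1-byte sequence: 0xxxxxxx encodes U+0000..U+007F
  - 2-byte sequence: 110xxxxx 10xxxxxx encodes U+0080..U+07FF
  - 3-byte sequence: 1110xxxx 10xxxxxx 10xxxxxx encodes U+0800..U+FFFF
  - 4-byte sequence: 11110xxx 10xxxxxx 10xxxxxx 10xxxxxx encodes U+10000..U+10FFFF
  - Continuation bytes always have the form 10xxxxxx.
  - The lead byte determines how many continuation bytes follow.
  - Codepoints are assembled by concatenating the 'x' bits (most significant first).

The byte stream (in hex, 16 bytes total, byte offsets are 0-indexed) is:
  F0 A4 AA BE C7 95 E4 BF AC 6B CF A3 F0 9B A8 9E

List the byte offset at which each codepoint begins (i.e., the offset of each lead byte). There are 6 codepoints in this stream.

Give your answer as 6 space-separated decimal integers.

Answer: 0 4 6 9 10 12

Derivation:
Byte[0]=F0: 4-byte lead, need 3 cont bytes. acc=0x0
Byte[1]=A4: continuation. acc=(acc<<6)|0x24=0x24
Byte[2]=AA: continuation. acc=(acc<<6)|0x2A=0x92A
Byte[3]=BE: continuation. acc=(acc<<6)|0x3E=0x24ABE
Completed: cp=U+24ABE (starts at byte 0)
Byte[4]=C7: 2-byte lead, need 1 cont bytes. acc=0x7
Byte[5]=95: continuation. acc=(acc<<6)|0x15=0x1D5
Completed: cp=U+01D5 (starts at byte 4)
Byte[6]=E4: 3-byte lead, need 2 cont bytes. acc=0x4
Byte[7]=BF: continuation. acc=(acc<<6)|0x3F=0x13F
Byte[8]=AC: continuation. acc=(acc<<6)|0x2C=0x4FEC
Completed: cp=U+4FEC (starts at byte 6)
Byte[9]=6B: 1-byte ASCII. cp=U+006B
Byte[10]=CF: 2-byte lead, need 1 cont bytes. acc=0xF
Byte[11]=A3: continuation. acc=(acc<<6)|0x23=0x3E3
Completed: cp=U+03E3 (starts at byte 10)
Byte[12]=F0: 4-byte lead, need 3 cont bytes. acc=0x0
Byte[13]=9B: continuation. acc=(acc<<6)|0x1B=0x1B
Byte[14]=A8: continuation. acc=(acc<<6)|0x28=0x6E8
Byte[15]=9E: continuation. acc=(acc<<6)|0x1E=0x1BA1E
Completed: cp=U+1BA1E (starts at byte 12)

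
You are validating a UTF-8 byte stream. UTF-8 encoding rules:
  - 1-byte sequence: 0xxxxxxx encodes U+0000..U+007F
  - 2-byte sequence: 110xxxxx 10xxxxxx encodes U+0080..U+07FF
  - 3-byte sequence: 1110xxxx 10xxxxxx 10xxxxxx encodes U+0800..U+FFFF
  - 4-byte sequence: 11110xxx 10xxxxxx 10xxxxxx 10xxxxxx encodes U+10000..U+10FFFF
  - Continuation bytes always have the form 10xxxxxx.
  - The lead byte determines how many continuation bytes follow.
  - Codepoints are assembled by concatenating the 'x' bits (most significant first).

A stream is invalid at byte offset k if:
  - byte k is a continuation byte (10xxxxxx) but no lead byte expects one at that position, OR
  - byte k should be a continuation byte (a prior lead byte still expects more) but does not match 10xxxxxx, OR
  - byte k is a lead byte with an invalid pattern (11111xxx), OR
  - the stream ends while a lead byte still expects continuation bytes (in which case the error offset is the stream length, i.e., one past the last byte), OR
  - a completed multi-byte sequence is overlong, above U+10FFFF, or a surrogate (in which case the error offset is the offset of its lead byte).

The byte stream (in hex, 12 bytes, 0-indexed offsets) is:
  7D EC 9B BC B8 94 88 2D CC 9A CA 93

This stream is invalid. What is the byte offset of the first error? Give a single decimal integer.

Answer: 4

Derivation:
Byte[0]=7D: 1-byte ASCII. cp=U+007D
Byte[1]=EC: 3-byte lead, need 2 cont bytes. acc=0xC
Byte[2]=9B: continuation. acc=(acc<<6)|0x1B=0x31B
Byte[3]=BC: continuation. acc=(acc<<6)|0x3C=0xC6FC
Completed: cp=U+C6FC (starts at byte 1)
Byte[4]=B8: INVALID lead byte (not 0xxx/110x/1110/11110)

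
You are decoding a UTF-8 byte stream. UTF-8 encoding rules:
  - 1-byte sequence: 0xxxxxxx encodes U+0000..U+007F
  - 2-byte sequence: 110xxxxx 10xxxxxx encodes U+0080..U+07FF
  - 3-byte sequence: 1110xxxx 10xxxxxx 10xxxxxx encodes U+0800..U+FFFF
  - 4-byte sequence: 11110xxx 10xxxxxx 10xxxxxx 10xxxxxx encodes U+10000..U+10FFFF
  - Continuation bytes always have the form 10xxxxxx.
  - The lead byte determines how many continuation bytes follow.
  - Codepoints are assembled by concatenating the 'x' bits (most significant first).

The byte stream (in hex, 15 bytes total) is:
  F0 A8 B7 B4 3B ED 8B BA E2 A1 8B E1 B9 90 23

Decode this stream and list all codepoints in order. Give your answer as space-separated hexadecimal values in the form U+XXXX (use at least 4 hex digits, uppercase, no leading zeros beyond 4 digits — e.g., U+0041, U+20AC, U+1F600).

Byte[0]=F0: 4-byte lead, need 3 cont bytes. acc=0x0
Byte[1]=A8: continuation. acc=(acc<<6)|0x28=0x28
Byte[2]=B7: continuation. acc=(acc<<6)|0x37=0xA37
Byte[3]=B4: continuation. acc=(acc<<6)|0x34=0x28DF4
Completed: cp=U+28DF4 (starts at byte 0)
Byte[4]=3B: 1-byte ASCII. cp=U+003B
Byte[5]=ED: 3-byte lead, need 2 cont bytes. acc=0xD
Byte[6]=8B: continuation. acc=(acc<<6)|0x0B=0x34B
Byte[7]=BA: continuation. acc=(acc<<6)|0x3A=0xD2FA
Completed: cp=U+D2FA (starts at byte 5)
Byte[8]=E2: 3-byte lead, need 2 cont bytes. acc=0x2
Byte[9]=A1: continuation. acc=(acc<<6)|0x21=0xA1
Byte[10]=8B: continuation. acc=(acc<<6)|0x0B=0x284B
Completed: cp=U+284B (starts at byte 8)
Byte[11]=E1: 3-byte lead, need 2 cont bytes. acc=0x1
Byte[12]=B9: continuation. acc=(acc<<6)|0x39=0x79
Byte[13]=90: continuation. acc=(acc<<6)|0x10=0x1E50
Completed: cp=U+1E50 (starts at byte 11)
Byte[14]=23: 1-byte ASCII. cp=U+0023

Answer: U+28DF4 U+003B U+D2FA U+284B U+1E50 U+0023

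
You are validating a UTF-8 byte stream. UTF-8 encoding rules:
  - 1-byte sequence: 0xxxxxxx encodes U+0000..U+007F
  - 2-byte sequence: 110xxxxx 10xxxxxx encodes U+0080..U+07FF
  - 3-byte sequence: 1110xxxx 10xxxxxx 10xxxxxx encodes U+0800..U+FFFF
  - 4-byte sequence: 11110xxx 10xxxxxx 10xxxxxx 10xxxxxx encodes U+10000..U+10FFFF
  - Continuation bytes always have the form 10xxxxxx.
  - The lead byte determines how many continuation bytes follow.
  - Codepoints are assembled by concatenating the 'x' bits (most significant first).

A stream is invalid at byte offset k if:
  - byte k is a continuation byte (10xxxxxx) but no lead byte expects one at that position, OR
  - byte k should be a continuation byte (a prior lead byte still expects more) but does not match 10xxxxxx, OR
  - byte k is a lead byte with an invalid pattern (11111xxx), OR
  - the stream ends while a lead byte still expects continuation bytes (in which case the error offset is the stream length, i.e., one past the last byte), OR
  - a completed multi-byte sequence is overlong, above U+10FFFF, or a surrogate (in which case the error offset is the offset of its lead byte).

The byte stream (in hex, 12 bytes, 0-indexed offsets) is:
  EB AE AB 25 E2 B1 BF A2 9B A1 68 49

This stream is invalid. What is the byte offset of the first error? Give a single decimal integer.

Byte[0]=EB: 3-byte lead, need 2 cont bytes. acc=0xB
Byte[1]=AE: continuation. acc=(acc<<6)|0x2E=0x2EE
Byte[2]=AB: continuation. acc=(acc<<6)|0x2B=0xBBAB
Completed: cp=U+BBAB (starts at byte 0)
Byte[3]=25: 1-byte ASCII. cp=U+0025
Byte[4]=E2: 3-byte lead, need 2 cont bytes. acc=0x2
Byte[5]=B1: continuation. acc=(acc<<6)|0x31=0xB1
Byte[6]=BF: continuation. acc=(acc<<6)|0x3F=0x2C7F
Completed: cp=U+2C7F (starts at byte 4)
Byte[7]=A2: INVALID lead byte (not 0xxx/110x/1110/11110)

Answer: 7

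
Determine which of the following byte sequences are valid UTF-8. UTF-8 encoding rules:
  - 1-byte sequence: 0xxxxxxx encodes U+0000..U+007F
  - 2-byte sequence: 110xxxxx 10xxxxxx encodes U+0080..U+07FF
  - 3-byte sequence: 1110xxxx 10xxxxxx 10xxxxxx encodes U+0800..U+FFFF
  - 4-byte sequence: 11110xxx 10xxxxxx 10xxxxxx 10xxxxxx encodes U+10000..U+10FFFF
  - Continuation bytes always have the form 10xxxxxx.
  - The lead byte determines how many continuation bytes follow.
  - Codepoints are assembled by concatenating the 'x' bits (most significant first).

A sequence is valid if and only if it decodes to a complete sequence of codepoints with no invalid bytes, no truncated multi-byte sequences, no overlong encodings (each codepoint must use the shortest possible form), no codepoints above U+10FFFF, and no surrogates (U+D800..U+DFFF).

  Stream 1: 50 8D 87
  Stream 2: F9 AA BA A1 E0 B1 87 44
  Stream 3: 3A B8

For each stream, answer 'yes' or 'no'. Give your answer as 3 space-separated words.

Answer: no no no

Derivation:
Stream 1: error at byte offset 1. INVALID
Stream 2: error at byte offset 0. INVALID
Stream 3: error at byte offset 1. INVALID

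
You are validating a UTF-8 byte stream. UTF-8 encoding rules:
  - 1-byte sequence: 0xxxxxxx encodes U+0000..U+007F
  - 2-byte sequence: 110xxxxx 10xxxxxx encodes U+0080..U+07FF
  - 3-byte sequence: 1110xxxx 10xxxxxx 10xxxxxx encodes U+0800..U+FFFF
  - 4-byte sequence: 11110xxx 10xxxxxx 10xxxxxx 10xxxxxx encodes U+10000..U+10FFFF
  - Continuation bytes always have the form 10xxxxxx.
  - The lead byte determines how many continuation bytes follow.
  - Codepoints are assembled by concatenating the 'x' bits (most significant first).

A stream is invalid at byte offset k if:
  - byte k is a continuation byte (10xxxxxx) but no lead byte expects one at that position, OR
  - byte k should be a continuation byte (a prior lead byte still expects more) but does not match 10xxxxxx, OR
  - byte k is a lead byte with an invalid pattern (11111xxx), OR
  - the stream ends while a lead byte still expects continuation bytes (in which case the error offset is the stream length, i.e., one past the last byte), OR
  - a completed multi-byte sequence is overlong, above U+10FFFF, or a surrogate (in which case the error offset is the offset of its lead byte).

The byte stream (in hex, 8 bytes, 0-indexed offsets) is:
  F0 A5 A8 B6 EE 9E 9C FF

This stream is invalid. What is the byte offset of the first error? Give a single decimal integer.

Answer: 7

Derivation:
Byte[0]=F0: 4-byte lead, need 3 cont bytes. acc=0x0
Byte[1]=A5: continuation. acc=(acc<<6)|0x25=0x25
Byte[2]=A8: continuation. acc=(acc<<6)|0x28=0x968
Byte[3]=B6: continuation. acc=(acc<<6)|0x36=0x25A36
Completed: cp=U+25A36 (starts at byte 0)
Byte[4]=EE: 3-byte lead, need 2 cont bytes. acc=0xE
Byte[5]=9E: continuation. acc=(acc<<6)|0x1E=0x39E
Byte[6]=9C: continuation. acc=(acc<<6)|0x1C=0xE79C
Completed: cp=U+E79C (starts at byte 4)
Byte[7]=FF: INVALID lead byte (not 0xxx/110x/1110/11110)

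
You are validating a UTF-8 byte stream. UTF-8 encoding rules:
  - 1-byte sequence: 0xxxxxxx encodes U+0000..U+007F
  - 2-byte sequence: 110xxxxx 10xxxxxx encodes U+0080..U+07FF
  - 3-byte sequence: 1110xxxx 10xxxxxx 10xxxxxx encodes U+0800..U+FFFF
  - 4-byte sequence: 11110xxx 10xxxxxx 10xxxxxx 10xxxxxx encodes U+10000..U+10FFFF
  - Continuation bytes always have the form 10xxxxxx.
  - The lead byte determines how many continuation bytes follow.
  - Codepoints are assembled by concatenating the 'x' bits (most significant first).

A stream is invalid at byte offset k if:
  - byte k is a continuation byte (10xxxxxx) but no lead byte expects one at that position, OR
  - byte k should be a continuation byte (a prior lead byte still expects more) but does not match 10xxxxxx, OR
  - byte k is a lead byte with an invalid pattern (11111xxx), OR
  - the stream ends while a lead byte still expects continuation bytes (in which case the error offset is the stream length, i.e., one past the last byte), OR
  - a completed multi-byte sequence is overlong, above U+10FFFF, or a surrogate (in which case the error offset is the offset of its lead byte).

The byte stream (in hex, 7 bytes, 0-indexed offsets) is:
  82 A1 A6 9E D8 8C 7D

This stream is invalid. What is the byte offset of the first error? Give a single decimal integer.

Answer: 0

Derivation:
Byte[0]=82: INVALID lead byte (not 0xxx/110x/1110/11110)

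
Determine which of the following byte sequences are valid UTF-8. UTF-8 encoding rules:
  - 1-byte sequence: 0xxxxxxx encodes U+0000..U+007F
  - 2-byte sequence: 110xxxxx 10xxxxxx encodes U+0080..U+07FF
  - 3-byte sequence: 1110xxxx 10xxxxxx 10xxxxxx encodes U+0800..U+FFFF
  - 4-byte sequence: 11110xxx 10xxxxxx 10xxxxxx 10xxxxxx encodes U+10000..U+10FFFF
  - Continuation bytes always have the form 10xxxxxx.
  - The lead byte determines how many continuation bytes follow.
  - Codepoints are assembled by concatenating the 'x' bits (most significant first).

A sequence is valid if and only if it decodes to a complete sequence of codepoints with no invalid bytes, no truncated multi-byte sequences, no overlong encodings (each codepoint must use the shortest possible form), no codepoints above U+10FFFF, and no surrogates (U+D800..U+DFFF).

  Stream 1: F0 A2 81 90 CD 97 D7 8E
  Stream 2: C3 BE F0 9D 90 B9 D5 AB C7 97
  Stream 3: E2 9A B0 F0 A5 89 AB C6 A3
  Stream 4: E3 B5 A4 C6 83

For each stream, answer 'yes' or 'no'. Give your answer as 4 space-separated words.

Answer: yes yes yes yes

Derivation:
Stream 1: decodes cleanly. VALID
Stream 2: decodes cleanly. VALID
Stream 3: decodes cleanly. VALID
Stream 4: decodes cleanly. VALID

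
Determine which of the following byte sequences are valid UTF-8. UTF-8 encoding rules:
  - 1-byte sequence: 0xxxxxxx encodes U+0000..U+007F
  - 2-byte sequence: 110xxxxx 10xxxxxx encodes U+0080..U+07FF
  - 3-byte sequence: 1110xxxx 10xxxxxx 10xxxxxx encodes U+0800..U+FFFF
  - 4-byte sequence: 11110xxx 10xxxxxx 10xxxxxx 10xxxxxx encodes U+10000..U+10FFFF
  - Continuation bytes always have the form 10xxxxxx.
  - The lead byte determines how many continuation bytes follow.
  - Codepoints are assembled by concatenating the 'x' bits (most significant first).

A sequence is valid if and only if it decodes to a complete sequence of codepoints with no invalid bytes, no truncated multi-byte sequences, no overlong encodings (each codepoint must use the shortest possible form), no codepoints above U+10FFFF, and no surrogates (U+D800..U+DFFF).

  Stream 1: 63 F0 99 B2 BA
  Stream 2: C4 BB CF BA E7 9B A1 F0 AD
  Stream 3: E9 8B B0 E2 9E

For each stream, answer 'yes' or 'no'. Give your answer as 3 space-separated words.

Answer: yes no no

Derivation:
Stream 1: decodes cleanly. VALID
Stream 2: error at byte offset 9. INVALID
Stream 3: error at byte offset 5. INVALID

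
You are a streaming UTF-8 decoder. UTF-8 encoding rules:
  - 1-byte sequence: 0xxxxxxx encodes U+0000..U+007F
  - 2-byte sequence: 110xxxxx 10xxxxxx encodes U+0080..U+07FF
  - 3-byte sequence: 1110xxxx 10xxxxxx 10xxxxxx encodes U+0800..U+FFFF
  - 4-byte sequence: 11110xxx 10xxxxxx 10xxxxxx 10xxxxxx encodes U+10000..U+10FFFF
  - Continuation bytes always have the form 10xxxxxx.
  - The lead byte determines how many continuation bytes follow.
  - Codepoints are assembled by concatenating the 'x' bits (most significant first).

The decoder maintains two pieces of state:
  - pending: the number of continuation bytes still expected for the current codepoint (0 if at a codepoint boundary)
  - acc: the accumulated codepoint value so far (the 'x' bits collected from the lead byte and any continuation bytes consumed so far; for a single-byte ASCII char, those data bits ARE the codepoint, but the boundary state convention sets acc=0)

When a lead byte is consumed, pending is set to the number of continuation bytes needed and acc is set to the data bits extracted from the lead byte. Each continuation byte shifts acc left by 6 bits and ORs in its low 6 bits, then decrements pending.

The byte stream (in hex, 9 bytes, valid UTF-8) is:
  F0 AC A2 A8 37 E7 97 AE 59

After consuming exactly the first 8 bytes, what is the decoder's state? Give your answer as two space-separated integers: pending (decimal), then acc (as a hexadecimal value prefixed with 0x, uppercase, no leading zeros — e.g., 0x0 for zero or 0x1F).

Byte[0]=F0: 4-byte lead. pending=3, acc=0x0
Byte[1]=AC: continuation. acc=(acc<<6)|0x2C=0x2C, pending=2
Byte[2]=A2: continuation. acc=(acc<<6)|0x22=0xB22, pending=1
Byte[3]=A8: continuation. acc=(acc<<6)|0x28=0x2C8A8, pending=0
Byte[4]=37: 1-byte. pending=0, acc=0x0
Byte[5]=E7: 3-byte lead. pending=2, acc=0x7
Byte[6]=97: continuation. acc=(acc<<6)|0x17=0x1D7, pending=1
Byte[7]=AE: continuation. acc=(acc<<6)|0x2E=0x75EE, pending=0

Answer: 0 0x75EE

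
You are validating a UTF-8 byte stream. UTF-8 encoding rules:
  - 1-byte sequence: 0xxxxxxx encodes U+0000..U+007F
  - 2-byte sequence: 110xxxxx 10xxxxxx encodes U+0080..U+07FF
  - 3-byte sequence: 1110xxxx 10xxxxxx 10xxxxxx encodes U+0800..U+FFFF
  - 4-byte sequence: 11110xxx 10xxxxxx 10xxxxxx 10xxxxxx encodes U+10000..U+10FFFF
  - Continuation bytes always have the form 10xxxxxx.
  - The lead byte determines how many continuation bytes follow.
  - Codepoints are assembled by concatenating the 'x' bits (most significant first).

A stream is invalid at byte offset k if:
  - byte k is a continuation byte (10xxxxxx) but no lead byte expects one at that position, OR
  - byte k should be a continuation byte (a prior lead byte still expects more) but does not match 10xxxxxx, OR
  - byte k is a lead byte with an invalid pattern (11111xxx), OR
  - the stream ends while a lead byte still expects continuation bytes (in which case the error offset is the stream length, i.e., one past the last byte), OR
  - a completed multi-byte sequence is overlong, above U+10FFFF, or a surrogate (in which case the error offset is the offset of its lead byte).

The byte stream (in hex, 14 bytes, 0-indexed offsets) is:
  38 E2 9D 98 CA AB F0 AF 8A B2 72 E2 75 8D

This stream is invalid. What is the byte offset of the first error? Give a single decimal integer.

Byte[0]=38: 1-byte ASCII. cp=U+0038
Byte[1]=E2: 3-byte lead, need 2 cont bytes. acc=0x2
Byte[2]=9D: continuation. acc=(acc<<6)|0x1D=0x9D
Byte[3]=98: continuation. acc=(acc<<6)|0x18=0x2758
Completed: cp=U+2758 (starts at byte 1)
Byte[4]=CA: 2-byte lead, need 1 cont bytes. acc=0xA
Byte[5]=AB: continuation. acc=(acc<<6)|0x2B=0x2AB
Completed: cp=U+02AB (starts at byte 4)
Byte[6]=F0: 4-byte lead, need 3 cont bytes. acc=0x0
Byte[7]=AF: continuation. acc=(acc<<6)|0x2F=0x2F
Byte[8]=8A: continuation. acc=(acc<<6)|0x0A=0xBCA
Byte[9]=B2: continuation. acc=(acc<<6)|0x32=0x2F2B2
Completed: cp=U+2F2B2 (starts at byte 6)
Byte[10]=72: 1-byte ASCII. cp=U+0072
Byte[11]=E2: 3-byte lead, need 2 cont bytes. acc=0x2
Byte[12]=75: expected 10xxxxxx continuation. INVALID

Answer: 12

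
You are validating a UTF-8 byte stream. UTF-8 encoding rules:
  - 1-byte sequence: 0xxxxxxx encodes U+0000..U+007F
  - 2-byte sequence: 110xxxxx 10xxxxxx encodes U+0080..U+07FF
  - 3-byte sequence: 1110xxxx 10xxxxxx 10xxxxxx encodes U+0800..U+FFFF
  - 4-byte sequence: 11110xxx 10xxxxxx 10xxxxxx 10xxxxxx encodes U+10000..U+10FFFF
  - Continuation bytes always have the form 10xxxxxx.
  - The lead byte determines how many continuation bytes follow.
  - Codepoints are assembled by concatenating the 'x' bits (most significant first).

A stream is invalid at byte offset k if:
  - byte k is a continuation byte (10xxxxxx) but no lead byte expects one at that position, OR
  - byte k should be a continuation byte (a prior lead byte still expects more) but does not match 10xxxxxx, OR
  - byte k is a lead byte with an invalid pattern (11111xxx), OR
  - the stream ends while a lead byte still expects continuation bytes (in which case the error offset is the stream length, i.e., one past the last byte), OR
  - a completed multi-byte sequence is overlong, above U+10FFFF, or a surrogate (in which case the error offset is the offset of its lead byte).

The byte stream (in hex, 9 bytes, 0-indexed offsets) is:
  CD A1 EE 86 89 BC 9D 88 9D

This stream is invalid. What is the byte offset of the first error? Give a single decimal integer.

Answer: 5

Derivation:
Byte[0]=CD: 2-byte lead, need 1 cont bytes. acc=0xD
Byte[1]=A1: continuation. acc=(acc<<6)|0x21=0x361
Completed: cp=U+0361 (starts at byte 0)
Byte[2]=EE: 3-byte lead, need 2 cont bytes. acc=0xE
Byte[3]=86: continuation. acc=(acc<<6)|0x06=0x386
Byte[4]=89: continuation. acc=(acc<<6)|0x09=0xE189
Completed: cp=U+E189 (starts at byte 2)
Byte[5]=BC: INVALID lead byte (not 0xxx/110x/1110/11110)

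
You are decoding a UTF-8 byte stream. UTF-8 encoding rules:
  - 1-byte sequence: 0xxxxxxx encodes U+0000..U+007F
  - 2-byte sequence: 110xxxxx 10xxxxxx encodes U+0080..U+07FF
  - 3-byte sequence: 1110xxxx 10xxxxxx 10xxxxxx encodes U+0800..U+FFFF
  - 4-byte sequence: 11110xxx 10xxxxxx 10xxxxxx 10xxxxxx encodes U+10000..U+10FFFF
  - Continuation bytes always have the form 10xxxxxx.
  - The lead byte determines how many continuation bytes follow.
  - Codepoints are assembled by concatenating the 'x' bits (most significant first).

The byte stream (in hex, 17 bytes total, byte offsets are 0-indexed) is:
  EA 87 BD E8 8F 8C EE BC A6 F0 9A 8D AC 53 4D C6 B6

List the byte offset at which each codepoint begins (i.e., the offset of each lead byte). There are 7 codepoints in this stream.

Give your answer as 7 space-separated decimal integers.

Answer: 0 3 6 9 13 14 15

Derivation:
Byte[0]=EA: 3-byte lead, need 2 cont bytes. acc=0xA
Byte[1]=87: continuation. acc=(acc<<6)|0x07=0x287
Byte[2]=BD: continuation. acc=(acc<<6)|0x3D=0xA1FD
Completed: cp=U+A1FD (starts at byte 0)
Byte[3]=E8: 3-byte lead, need 2 cont bytes. acc=0x8
Byte[4]=8F: continuation. acc=(acc<<6)|0x0F=0x20F
Byte[5]=8C: continuation. acc=(acc<<6)|0x0C=0x83CC
Completed: cp=U+83CC (starts at byte 3)
Byte[6]=EE: 3-byte lead, need 2 cont bytes. acc=0xE
Byte[7]=BC: continuation. acc=(acc<<6)|0x3C=0x3BC
Byte[8]=A6: continuation. acc=(acc<<6)|0x26=0xEF26
Completed: cp=U+EF26 (starts at byte 6)
Byte[9]=F0: 4-byte lead, need 3 cont bytes. acc=0x0
Byte[10]=9A: continuation. acc=(acc<<6)|0x1A=0x1A
Byte[11]=8D: continuation. acc=(acc<<6)|0x0D=0x68D
Byte[12]=AC: continuation. acc=(acc<<6)|0x2C=0x1A36C
Completed: cp=U+1A36C (starts at byte 9)
Byte[13]=53: 1-byte ASCII. cp=U+0053
Byte[14]=4D: 1-byte ASCII. cp=U+004D
Byte[15]=C6: 2-byte lead, need 1 cont bytes. acc=0x6
Byte[16]=B6: continuation. acc=(acc<<6)|0x36=0x1B6
Completed: cp=U+01B6 (starts at byte 15)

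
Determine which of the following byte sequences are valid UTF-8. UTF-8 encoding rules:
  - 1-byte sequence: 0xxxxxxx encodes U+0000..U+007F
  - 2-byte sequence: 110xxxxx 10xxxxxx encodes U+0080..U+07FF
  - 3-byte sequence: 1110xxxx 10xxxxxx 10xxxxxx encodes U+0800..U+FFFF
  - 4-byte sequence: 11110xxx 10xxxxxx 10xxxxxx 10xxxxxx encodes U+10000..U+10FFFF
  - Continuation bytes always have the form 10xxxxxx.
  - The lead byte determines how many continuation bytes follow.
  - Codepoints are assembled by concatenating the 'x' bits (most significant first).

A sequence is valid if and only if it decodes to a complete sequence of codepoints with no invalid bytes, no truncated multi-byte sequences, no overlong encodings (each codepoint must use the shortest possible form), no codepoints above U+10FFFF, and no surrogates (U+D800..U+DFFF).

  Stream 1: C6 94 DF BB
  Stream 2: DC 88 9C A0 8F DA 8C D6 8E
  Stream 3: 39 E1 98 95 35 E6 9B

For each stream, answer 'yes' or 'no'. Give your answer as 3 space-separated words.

Answer: yes no no

Derivation:
Stream 1: decodes cleanly. VALID
Stream 2: error at byte offset 2. INVALID
Stream 3: error at byte offset 7. INVALID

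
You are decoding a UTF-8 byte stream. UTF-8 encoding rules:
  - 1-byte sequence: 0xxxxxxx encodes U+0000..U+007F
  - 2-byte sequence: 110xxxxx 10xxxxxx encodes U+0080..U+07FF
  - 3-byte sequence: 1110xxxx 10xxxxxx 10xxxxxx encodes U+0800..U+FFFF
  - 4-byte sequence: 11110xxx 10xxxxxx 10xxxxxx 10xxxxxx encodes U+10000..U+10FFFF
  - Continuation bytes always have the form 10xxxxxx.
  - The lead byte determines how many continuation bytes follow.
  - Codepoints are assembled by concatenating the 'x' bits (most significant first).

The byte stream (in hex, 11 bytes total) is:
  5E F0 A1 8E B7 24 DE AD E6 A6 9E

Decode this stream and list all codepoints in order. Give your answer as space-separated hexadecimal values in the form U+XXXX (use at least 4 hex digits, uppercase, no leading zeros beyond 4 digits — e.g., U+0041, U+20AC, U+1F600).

Answer: U+005E U+213B7 U+0024 U+07AD U+699E

Derivation:
Byte[0]=5E: 1-byte ASCII. cp=U+005E
Byte[1]=F0: 4-byte lead, need 3 cont bytes. acc=0x0
Byte[2]=A1: continuation. acc=(acc<<6)|0x21=0x21
Byte[3]=8E: continuation. acc=(acc<<6)|0x0E=0x84E
Byte[4]=B7: continuation. acc=(acc<<6)|0x37=0x213B7
Completed: cp=U+213B7 (starts at byte 1)
Byte[5]=24: 1-byte ASCII. cp=U+0024
Byte[6]=DE: 2-byte lead, need 1 cont bytes. acc=0x1E
Byte[7]=AD: continuation. acc=(acc<<6)|0x2D=0x7AD
Completed: cp=U+07AD (starts at byte 6)
Byte[8]=E6: 3-byte lead, need 2 cont bytes. acc=0x6
Byte[9]=A6: continuation. acc=(acc<<6)|0x26=0x1A6
Byte[10]=9E: continuation. acc=(acc<<6)|0x1E=0x699E
Completed: cp=U+699E (starts at byte 8)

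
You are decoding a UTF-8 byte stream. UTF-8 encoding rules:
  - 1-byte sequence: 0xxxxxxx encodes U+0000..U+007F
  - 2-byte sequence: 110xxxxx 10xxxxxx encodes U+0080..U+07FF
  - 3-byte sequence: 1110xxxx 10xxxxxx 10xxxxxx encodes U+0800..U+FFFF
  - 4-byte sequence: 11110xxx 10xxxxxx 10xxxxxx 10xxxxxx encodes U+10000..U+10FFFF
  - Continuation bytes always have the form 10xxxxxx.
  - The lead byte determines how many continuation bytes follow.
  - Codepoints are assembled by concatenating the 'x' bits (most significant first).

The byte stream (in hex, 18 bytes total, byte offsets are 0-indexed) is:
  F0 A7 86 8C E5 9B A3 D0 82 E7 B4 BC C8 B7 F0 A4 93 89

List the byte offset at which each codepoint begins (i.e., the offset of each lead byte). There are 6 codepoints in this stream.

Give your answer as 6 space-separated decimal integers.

Answer: 0 4 7 9 12 14

Derivation:
Byte[0]=F0: 4-byte lead, need 3 cont bytes. acc=0x0
Byte[1]=A7: continuation. acc=(acc<<6)|0x27=0x27
Byte[2]=86: continuation. acc=(acc<<6)|0x06=0x9C6
Byte[3]=8C: continuation. acc=(acc<<6)|0x0C=0x2718C
Completed: cp=U+2718C (starts at byte 0)
Byte[4]=E5: 3-byte lead, need 2 cont bytes. acc=0x5
Byte[5]=9B: continuation. acc=(acc<<6)|0x1B=0x15B
Byte[6]=A3: continuation. acc=(acc<<6)|0x23=0x56E3
Completed: cp=U+56E3 (starts at byte 4)
Byte[7]=D0: 2-byte lead, need 1 cont bytes. acc=0x10
Byte[8]=82: continuation. acc=(acc<<6)|0x02=0x402
Completed: cp=U+0402 (starts at byte 7)
Byte[9]=E7: 3-byte lead, need 2 cont bytes. acc=0x7
Byte[10]=B4: continuation. acc=(acc<<6)|0x34=0x1F4
Byte[11]=BC: continuation. acc=(acc<<6)|0x3C=0x7D3C
Completed: cp=U+7D3C (starts at byte 9)
Byte[12]=C8: 2-byte lead, need 1 cont bytes. acc=0x8
Byte[13]=B7: continuation. acc=(acc<<6)|0x37=0x237
Completed: cp=U+0237 (starts at byte 12)
Byte[14]=F0: 4-byte lead, need 3 cont bytes. acc=0x0
Byte[15]=A4: continuation. acc=(acc<<6)|0x24=0x24
Byte[16]=93: continuation. acc=(acc<<6)|0x13=0x913
Byte[17]=89: continuation. acc=(acc<<6)|0x09=0x244C9
Completed: cp=U+244C9 (starts at byte 14)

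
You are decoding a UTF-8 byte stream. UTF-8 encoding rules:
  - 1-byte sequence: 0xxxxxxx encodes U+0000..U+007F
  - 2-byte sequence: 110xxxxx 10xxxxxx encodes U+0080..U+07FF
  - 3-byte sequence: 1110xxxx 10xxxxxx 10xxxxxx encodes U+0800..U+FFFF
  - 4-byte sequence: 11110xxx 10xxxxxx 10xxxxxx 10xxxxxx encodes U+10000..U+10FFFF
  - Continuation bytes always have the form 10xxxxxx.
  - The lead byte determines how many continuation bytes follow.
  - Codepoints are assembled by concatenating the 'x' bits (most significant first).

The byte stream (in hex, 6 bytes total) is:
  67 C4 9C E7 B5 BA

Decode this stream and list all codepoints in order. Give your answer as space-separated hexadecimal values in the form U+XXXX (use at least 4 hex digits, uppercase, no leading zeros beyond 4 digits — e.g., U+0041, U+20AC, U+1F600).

Answer: U+0067 U+011C U+7D7A

Derivation:
Byte[0]=67: 1-byte ASCII. cp=U+0067
Byte[1]=C4: 2-byte lead, need 1 cont bytes. acc=0x4
Byte[2]=9C: continuation. acc=(acc<<6)|0x1C=0x11C
Completed: cp=U+011C (starts at byte 1)
Byte[3]=E7: 3-byte lead, need 2 cont bytes. acc=0x7
Byte[4]=B5: continuation. acc=(acc<<6)|0x35=0x1F5
Byte[5]=BA: continuation. acc=(acc<<6)|0x3A=0x7D7A
Completed: cp=U+7D7A (starts at byte 3)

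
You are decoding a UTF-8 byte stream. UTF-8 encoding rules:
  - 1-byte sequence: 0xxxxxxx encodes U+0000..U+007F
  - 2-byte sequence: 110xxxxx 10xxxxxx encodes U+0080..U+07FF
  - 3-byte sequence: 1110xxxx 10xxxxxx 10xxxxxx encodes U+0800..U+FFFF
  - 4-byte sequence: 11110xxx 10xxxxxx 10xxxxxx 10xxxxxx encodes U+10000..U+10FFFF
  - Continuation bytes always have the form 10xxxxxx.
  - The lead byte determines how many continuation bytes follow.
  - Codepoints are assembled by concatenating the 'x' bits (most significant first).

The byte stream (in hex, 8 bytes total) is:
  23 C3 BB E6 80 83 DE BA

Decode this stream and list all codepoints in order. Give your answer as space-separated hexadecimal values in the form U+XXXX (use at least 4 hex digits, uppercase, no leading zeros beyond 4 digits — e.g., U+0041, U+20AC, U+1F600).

Answer: U+0023 U+00FB U+6003 U+07BA

Derivation:
Byte[0]=23: 1-byte ASCII. cp=U+0023
Byte[1]=C3: 2-byte lead, need 1 cont bytes. acc=0x3
Byte[2]=BB: continuation. acc=(acc<<6)|0x3B=0xFB
Completed: cp=U+00FB (starts at byte 1)
Byte[3]=E6: 3-byte lead, need 2 cont bytes. acc=0x6
Byte[4]=80: continuation. acc=(acc<<6)|0x00=0x180
Byte[5]=83: continuation. acc=(acc<<6)|0x03=0x6003
Completed: cp=U+6003 (starts at byte 3)
Byte[6]=DE: 2-byte lead, need 1 cont bytes. acc=0x1E
Byte[7]=BA: continuation. acc=(acc<<6)|0x3A=0x7BA
Completed: cp=U+07BA (starts at byte 6)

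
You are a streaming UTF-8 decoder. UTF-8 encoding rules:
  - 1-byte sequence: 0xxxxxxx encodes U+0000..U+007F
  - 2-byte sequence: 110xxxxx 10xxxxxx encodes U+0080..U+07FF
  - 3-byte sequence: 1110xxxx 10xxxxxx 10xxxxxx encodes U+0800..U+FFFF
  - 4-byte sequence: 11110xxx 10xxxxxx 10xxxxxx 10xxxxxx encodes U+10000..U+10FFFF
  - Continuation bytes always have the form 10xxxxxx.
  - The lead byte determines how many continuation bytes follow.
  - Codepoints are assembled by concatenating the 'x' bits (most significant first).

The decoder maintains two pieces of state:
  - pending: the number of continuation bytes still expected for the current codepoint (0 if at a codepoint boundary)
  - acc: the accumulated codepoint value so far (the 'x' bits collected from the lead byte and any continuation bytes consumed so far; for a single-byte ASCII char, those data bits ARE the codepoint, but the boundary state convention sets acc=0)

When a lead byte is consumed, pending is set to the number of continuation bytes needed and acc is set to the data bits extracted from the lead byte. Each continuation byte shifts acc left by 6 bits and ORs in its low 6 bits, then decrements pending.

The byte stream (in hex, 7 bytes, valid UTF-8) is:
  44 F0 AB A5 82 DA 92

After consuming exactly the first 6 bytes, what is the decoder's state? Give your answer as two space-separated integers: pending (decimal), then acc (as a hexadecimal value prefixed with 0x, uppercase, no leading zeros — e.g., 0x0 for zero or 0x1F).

Byte[0]=44: 1-byte. pending=0, acc=0x0
Byte[1]=F0: 4-byte lead. pending=3, acc=0x0
Byte[2]=AB: continuation. acc=(acc<<6)|0x2B=0x2B, pending=2
Byte[3]=A5: continuation. acc=(acc<<6)|0x25=0xAE5, pending=1
Byte[4]=82: continuation. acc=(acc<<6)|0x02=0x2B942, pending=0
Byte[5]=DA: 2-byte lead. pending=1, acc=0x1A

Answer: 1 0x1A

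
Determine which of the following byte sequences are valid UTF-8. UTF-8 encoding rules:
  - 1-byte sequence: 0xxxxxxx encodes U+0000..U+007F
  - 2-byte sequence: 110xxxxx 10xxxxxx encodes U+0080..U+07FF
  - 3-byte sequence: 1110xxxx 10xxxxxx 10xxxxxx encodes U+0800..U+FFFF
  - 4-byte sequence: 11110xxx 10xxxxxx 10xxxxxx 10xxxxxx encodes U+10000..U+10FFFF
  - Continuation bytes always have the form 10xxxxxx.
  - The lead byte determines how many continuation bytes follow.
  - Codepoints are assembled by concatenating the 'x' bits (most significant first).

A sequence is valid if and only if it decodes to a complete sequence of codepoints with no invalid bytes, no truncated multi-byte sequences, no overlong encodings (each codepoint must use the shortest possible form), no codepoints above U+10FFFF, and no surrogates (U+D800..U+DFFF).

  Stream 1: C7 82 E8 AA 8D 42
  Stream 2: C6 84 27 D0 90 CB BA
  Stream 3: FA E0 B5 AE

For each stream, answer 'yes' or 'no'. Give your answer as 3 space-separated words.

Stream 1: decodes cleanly. VALID
Stream 2: decodes cleanly. VALID
Stream 3: error at byte offset 0. INVALID

Answer: yes yes no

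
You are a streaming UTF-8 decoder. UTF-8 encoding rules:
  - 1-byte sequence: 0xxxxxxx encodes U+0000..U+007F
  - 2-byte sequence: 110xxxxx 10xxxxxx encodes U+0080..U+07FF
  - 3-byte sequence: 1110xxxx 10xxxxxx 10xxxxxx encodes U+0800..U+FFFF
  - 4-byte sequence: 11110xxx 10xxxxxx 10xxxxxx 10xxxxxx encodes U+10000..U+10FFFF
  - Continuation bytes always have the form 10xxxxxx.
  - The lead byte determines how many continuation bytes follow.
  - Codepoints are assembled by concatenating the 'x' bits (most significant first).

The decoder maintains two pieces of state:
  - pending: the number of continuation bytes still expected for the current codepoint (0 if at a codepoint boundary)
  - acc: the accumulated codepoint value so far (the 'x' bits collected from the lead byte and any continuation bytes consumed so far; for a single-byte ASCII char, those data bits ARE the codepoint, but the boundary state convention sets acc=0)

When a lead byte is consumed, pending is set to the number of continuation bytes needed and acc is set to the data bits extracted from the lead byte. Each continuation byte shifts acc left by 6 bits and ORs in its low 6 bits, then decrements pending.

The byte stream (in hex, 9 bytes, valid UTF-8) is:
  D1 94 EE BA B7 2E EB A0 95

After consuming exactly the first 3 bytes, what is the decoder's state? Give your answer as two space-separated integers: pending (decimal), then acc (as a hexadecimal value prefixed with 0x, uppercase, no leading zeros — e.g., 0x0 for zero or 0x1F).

Answer: 2 0xE

Derivation:
Byte[0]=D1: 2-byte lead. pending=1, acc=0x11
Byte[1]=94: continuation. acc=(acc<<6)|0x14=0x454, pending=0
Byte[2]=EE: 3-byte lead. pending=2, acc=0xE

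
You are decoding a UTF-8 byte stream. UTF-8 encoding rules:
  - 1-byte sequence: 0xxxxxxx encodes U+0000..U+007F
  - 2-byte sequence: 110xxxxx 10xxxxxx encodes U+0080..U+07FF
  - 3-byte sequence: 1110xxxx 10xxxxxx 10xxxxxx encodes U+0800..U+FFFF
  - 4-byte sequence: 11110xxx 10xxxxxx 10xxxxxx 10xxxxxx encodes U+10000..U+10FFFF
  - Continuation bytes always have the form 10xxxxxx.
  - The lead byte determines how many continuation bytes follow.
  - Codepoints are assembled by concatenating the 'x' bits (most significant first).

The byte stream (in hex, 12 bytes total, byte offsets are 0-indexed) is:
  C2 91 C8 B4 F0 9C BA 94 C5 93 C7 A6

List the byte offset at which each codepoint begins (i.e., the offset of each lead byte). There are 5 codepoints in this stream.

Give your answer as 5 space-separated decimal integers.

Answer: 0 2 4 8 10

Derivation:
Byte[0]=C2: 2-byte lead, need 1 cont bytes. acc=0x2
Byte[1]=91: continuation. acc=(acc<<6)|0x11=0x91
Completed: cp=U+0091 (starts at byte 0)
Byte[2]=C8: 2-byte lead, need 1 cont bytes. acc=0x8
Byte[3]=B4: continuation. acc=(acc<<6)|0x34=0x234
Completed: cp=U+0234 (starts at byte 2)
Byte[4]=F0: 4-byte lead, need 3 cont bytes. acc=0x0
Byte[5]=9C: continuation. acc=(acc<<6)|0x1C=0x1C
Byte[6]=BA: continuation. acc=(acc<<6)|0x3A=0x73A
Byte[7]=94: continuation. acc=(acc<<6)|0x14=0x1CE94
Completed: cp=U+1CE94 (starts at byte 4)
Byte[8]=C5: 2-byte lead, need 1 cont bytes. acc=0x5
Byte[9]=93: continuation. acc=(acc<<6)|0x13=0x153
Completed: cp=U+0153 (starts at byte 8)
Byte[10]=C7: 2-byte lead, need 1 cont bytes. acc=0x7
Byte[11]=A6: continuation. acc=(acc<<6)|0x26=0x1E6
Completed: cp=U+01E6 (starts at byte 10)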